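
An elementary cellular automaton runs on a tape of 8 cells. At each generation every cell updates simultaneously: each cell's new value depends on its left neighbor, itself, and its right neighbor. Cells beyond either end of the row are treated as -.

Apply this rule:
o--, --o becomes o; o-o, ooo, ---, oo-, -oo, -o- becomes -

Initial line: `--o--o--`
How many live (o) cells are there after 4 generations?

4

generation 1: -o-oo-o-
generation 2: o------o
generation 3: -o----o-
generation 4: o-o--o-o
count of o: 4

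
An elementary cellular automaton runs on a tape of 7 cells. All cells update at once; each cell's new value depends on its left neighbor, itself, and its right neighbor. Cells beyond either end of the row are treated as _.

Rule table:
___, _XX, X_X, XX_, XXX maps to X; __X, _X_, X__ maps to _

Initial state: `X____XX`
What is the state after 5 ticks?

tick 1: __XX_XX
tick 2: X_XXXXX
tick 3: _XXXXXX
tick 4: _XXXXXX  (fixed point — unchanged through tick 5)

_XXXXXX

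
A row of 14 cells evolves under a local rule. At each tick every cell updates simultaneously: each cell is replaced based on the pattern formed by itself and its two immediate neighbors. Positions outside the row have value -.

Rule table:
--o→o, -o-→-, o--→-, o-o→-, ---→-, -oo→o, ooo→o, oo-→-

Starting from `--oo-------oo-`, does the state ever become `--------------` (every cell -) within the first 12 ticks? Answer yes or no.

no

-oo-------oo--
oo-------oo---
o-------oo----
-------oo-----
------oo------
-----oo-------
----oo--------
---oo---------
--oo----------
-oo-----------
oo------------
o-------------
tick 12 is o-------------, still not uniform -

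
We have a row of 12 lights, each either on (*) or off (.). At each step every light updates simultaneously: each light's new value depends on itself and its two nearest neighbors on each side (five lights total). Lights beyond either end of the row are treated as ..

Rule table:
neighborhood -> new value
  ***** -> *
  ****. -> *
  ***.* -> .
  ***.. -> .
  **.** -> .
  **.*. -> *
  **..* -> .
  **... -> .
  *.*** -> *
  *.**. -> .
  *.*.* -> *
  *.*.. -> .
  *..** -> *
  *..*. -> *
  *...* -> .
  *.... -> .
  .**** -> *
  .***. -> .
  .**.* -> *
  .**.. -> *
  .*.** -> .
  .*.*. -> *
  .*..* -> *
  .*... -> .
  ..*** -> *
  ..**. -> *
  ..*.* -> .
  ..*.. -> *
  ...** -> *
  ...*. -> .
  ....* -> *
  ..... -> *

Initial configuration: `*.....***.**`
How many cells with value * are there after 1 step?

6

step 1: *..****....*
count of *: 6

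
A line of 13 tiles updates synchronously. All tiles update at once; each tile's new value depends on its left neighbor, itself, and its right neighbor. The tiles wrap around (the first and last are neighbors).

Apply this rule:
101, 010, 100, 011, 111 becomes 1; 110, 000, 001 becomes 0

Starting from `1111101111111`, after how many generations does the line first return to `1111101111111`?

1111011111111
1110111111111
1101111111111
1011111111111
0111111111111
1111111111110
1111111111101
1111111111011
1111111110111
1111111101111
1111111011111
1111110111111
1111101111111

13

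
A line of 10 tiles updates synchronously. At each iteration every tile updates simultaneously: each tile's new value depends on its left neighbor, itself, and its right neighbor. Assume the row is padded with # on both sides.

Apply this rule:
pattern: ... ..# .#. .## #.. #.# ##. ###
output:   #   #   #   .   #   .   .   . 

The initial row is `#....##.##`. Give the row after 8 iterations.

.....#####

iteration 1: .####.....
iteration 2: .....#####
iteration 3: #####.....
iteration 4: .....#####  (repeats iteration 2; period 2)
iteration 8: .....#####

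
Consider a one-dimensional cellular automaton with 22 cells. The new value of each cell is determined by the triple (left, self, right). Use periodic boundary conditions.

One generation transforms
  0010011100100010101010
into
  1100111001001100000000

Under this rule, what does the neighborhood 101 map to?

At position 15 the neighborhood is 101; the next row has 0 there.

0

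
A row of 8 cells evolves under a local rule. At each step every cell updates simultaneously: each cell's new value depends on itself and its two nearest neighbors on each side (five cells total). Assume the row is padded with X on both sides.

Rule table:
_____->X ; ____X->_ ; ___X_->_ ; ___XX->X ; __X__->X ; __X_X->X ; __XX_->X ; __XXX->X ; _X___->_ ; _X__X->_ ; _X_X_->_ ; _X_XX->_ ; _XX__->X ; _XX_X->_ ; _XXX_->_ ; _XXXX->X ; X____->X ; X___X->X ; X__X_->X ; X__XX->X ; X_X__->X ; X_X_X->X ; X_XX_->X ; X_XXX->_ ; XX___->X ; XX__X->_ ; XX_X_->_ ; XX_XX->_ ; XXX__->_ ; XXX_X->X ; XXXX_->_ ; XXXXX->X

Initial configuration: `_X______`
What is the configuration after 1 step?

_X_XXX_X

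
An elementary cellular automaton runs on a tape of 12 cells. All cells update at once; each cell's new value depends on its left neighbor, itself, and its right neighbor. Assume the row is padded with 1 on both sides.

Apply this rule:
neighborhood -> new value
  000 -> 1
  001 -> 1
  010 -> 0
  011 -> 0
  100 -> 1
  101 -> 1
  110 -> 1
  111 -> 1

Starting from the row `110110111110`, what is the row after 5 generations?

111111101101

generation 1: 111011011111
generation 2: 111101101111
generation 3: 111110110111
generation 4: 111111011011
generation 5: 111111101101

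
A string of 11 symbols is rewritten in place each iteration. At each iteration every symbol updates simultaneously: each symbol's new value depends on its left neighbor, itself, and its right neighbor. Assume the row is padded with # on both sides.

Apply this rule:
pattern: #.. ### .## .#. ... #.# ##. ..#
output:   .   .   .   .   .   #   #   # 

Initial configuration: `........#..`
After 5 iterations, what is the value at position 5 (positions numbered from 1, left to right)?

.

.......#..#
......#..#.
.....#..#.#
....#..#.#.
...#..#.#.#
position 5 holds .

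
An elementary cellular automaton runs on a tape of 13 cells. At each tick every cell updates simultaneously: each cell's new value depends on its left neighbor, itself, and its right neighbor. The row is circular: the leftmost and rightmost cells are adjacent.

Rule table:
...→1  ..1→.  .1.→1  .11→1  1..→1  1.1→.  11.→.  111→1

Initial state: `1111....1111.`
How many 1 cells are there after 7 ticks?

tick 1: 111.111.111..
tick 2: 11..11..11.1.
tick 3: 1.1.1.1.1..1.
tick 4: 1.1.1.1.11.1.
tick 5: 1.1.1.1.1..1.  (repeats tick 3; period 2)
tick 7: 1.1.1.1.1..1.
count of 1: 6

6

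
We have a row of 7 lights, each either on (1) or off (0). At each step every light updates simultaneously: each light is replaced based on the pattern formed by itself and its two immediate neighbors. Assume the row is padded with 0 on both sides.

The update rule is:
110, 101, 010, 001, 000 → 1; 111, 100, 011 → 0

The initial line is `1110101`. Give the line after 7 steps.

step 1: 0011111
step 2: 1100001
step 3: 0101111
step 4: 1110001
step 5: 0010111
step 6: 1111001
step 7: 0001011

0001011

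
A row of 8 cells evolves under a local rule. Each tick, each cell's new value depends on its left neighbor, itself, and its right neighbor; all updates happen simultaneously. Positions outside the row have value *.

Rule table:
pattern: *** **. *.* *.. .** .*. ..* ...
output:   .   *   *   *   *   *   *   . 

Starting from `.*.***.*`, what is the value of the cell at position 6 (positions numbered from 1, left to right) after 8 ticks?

****.***
...***..
*.**.***
******..
.....***
*...**..
**.*****
.***....
position 6 holds .

.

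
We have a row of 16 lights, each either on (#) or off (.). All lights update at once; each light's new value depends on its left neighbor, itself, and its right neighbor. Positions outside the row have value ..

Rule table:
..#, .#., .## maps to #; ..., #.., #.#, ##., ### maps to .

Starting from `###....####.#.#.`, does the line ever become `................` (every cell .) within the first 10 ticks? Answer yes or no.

no

tick 1: #.....##....#.#.
tick 2: #....##....##.#.
tick 3: #...##....##..#.
tick 4: #..##....##..##.
tick 5: #.##....##..##..
tick 6: #.#....##..##...
tick 7: #.#...##..##....
tick 8: #.#..##..##.....
tick 9: #.#.##..##......
tick 10: #.#.#..##.......
tick 10 is #.#.#..##......., still not uniform .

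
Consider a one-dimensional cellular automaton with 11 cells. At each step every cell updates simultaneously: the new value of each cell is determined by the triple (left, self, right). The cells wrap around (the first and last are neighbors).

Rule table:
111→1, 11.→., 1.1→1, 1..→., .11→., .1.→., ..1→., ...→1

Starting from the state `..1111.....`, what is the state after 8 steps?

1..11..1111
........111
.111111..1.
..1111.....  (repeats step 0; period 4)
step 8: ..1111.....

..1111.....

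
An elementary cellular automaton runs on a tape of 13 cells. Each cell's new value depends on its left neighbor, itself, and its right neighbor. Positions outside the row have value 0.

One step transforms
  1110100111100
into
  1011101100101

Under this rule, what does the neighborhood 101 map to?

At position 3 the neighborhood is 101; the next row has 1 there.

1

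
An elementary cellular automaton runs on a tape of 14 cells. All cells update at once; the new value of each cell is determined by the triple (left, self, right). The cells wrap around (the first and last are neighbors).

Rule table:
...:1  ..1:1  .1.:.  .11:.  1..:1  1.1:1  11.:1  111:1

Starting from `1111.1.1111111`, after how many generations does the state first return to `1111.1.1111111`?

14

11111.1.111111
111111.1.11111
1111111.1.1111
11111111.1.111
111111111.1.11
1111111111.1.1
11111111111.1.
.11111111111.1
1.11111111111.
.1.11111111111
1.1.1111111111
11.1.111111111
111.1.11111111
1111.1.1111111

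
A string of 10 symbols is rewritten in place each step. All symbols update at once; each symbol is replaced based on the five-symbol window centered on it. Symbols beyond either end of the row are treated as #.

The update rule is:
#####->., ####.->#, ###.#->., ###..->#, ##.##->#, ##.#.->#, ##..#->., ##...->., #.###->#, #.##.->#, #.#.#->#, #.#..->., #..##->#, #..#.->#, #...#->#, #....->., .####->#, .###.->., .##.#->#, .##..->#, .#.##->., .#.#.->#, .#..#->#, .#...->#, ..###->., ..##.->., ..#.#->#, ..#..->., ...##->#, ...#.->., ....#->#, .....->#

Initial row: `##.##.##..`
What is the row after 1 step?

#.######.#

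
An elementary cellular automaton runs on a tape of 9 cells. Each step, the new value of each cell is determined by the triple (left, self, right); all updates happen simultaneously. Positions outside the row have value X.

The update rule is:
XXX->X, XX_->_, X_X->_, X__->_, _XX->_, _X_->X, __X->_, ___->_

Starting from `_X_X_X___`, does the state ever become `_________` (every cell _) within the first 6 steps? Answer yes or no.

step 1: _X_X_X___  (fixed point — unchanged through step 6)
step 6 is _X_X_X___, still not uniform _

no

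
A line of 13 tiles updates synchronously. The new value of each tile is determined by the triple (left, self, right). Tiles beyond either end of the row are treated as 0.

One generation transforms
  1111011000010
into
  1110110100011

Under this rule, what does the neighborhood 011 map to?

1

At position 0 the neighborhood is 011; the next row has 1 there.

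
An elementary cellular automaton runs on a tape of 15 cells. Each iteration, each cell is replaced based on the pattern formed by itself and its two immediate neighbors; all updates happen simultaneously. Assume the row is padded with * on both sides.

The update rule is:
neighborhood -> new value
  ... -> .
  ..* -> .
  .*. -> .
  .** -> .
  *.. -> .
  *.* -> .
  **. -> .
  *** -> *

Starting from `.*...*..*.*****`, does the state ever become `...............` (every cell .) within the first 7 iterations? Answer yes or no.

iteration 1: ...........****
iteration 2: ............***
iteration 3: .............**
iteration 4: ..............*
iteration 5: ...............
all cells are . at iteration 5

yes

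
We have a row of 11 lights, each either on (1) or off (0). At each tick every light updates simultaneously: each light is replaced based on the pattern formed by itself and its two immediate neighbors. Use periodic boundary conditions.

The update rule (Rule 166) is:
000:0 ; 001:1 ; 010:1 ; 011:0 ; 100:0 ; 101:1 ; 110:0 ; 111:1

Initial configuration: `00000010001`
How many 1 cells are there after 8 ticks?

2

tick 1: 00000110011
tick 2: 00001000100
tick 3: 00011001100
tick 4: 00100010000
tick 5: 01100110000
tick 6: 10001000000
tick 7: 10011000001
tick 8: 00100000010
count of 1: 2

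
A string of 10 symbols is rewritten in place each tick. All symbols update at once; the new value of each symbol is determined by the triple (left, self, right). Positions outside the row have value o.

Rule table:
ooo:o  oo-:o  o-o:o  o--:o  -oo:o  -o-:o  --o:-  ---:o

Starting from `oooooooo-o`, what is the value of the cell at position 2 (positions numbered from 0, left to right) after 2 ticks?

oooooooooo
oooooooooo
position 2 holds o

o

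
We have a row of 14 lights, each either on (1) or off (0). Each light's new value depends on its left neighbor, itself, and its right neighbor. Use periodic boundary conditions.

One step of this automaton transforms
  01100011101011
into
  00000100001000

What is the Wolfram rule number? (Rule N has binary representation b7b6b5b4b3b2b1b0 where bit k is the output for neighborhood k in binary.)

position 7: 111 → 0  (bit 7 = 0)
position 2: 110 → 0  (bit 6 = 0)
position 0: 101 → 0  (bit 5 = 0)
position 3: 100 → 0  (bit 4 = 0)
position 1: 011 → 0  (bit 3 = 0)
position 10: 010 → 1  (bit 2 = 1)
position 5: 001 → 1  (bit 1 = 1)
position 4: 000 → 0  (bit 0 = 0)
bits b7..b0 = 00000110 = 6

6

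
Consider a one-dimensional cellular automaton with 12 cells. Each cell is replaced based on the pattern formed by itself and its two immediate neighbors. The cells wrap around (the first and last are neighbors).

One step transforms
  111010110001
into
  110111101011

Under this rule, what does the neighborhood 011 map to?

At position 6 the neighborhood is 011; the next row has 1 there.

1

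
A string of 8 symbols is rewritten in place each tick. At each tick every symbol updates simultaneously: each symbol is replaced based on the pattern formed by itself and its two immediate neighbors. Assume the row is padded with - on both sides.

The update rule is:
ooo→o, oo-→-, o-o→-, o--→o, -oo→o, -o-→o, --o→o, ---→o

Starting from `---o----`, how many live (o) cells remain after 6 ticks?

5

oooooooo
ooooooo-
oooooo-o
ooooo--o
oooo-ooo
ooo--oo-
count of o: 5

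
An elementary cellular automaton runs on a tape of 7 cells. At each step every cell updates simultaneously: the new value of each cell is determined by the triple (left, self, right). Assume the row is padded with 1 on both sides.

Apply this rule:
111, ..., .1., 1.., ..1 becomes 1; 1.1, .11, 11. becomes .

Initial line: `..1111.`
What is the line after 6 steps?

step 1: 11.11..
step 2: 1....11
step 3: .1111.1
step 4: ..11...
step 5: 11..111
step 6: 1.11.11

1.11.11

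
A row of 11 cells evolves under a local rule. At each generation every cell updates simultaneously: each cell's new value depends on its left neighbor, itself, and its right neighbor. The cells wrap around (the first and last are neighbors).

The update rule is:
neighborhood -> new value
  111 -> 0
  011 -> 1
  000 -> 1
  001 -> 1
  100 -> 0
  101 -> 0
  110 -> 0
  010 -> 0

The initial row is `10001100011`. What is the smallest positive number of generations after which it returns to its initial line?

22

00111001110
11100011000
10001110011
00111000110
11100011100
10001110001
00111000111
01100011100
11001110001
00011000111
01110011100
11000110001
00011100111
01110001100
11000111001
00011100011
01110001110
11000111000
10011100011
00110001110
11100111000
10001100011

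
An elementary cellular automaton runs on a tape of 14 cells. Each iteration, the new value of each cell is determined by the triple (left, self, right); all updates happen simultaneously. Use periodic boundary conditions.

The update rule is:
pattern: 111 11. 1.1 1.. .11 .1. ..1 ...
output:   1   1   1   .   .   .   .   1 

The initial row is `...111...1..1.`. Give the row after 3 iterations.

...1..1...111.

iteration 1: 11..11.1......
iteration 2: .1...11..1111.
iteration 3: ...1..1...111.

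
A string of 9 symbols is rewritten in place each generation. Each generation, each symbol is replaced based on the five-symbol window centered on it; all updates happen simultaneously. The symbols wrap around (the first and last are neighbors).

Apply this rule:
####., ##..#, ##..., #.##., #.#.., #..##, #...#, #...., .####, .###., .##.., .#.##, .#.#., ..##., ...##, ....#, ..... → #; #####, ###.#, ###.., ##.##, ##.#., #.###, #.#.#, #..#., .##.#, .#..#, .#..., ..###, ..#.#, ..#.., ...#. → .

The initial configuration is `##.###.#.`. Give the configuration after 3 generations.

.#.###.#.

#...#...#
###...###
.#.###.#.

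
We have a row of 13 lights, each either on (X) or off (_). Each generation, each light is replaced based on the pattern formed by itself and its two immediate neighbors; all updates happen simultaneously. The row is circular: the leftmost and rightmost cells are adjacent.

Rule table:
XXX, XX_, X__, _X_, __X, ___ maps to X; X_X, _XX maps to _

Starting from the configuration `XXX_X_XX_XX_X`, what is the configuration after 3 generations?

XXX_X__X__X__
_XX_XXXXXXXXX
__X__XXXXXXXX

__X__XXXXXXXX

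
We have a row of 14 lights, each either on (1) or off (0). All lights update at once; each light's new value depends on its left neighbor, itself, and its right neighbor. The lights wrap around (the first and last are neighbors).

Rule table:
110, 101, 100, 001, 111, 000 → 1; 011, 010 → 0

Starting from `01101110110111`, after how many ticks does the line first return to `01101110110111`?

tick 1: 10110111011011
tick 2: 11011011101101
tick 3: 11101101110110
tick 4: 01110110111011
tick 5: 10111011011101
tick 6: 11011101101110
tick 7: 01101110110111

7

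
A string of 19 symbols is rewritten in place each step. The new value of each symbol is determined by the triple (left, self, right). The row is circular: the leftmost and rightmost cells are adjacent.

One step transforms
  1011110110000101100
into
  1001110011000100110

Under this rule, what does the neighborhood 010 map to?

1

At position 0 the neighborhood is 010; the next row has 1 there.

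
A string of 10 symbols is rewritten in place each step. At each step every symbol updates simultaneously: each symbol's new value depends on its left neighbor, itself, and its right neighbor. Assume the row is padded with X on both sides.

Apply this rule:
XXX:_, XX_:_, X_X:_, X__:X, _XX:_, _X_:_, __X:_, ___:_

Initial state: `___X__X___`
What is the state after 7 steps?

step 1: X___X__X__
step 2: _X___X__X_
step 3: __X___X___
step 4: X__X___X__
step 5: _X__X___X_
step 6: __X__X____
step 7: X__X__X___

X__X__X___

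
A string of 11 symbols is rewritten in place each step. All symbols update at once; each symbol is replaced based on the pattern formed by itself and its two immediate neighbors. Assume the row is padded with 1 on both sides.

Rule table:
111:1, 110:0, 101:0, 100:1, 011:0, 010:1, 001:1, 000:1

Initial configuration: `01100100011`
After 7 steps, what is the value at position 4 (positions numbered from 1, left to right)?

step 1: 00011111101
step 2: 11101111000
step 3: 11000110111
step 4: 10111000011
step 5: 00010111101
step 6: 11110011000
step 7: 11101100111
position 4 holds 0

0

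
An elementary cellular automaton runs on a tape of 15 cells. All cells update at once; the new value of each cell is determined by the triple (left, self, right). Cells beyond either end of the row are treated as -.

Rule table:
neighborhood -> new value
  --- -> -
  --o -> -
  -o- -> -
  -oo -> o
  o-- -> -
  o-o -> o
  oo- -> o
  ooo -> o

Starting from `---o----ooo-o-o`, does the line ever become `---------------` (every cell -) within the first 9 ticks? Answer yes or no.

--------oooo-o-
--------ooooo--
--------ooooo--  (fixed point — unchanged through tick 9)
tick 9 is --------ooooo--, still not uniform -

no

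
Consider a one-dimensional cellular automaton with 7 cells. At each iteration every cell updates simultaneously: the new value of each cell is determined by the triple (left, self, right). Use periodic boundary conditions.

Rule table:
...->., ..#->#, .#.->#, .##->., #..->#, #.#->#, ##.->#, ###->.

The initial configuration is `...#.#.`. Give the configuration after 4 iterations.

..#####
##....#
.##..#.
#.#####

#.#####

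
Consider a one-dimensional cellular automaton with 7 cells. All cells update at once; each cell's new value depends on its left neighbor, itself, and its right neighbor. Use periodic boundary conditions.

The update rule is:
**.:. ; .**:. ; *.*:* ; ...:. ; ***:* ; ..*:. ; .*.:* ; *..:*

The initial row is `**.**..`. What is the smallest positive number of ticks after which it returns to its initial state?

..*..*.
..**.**
*...*..
**..**.
..*...*
*.**..*
.*..*..
.**.**.
...*..*
*..**.*
.*...*.
.**..**
*..*...
**.**..

14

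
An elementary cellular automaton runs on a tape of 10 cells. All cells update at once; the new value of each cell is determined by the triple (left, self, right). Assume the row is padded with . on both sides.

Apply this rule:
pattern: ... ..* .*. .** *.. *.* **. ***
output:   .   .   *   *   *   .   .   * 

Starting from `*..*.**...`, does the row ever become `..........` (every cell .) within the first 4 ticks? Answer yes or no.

**.*.*.*..
*..*.*.**.
**.*.*.*.*
*..*.*.*.*
tick 4 is *..*.*.*.*, still not uniform .

no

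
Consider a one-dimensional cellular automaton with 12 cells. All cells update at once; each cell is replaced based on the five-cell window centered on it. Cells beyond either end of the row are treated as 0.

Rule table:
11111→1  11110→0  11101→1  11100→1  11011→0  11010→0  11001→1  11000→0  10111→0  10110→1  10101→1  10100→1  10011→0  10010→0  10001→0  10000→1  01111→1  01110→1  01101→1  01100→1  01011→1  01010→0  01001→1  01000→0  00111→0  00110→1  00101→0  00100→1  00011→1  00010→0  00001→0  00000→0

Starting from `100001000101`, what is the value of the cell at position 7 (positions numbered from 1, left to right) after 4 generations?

0

101001000001
001101010001
011101010001
101101010001
position 7 holds 0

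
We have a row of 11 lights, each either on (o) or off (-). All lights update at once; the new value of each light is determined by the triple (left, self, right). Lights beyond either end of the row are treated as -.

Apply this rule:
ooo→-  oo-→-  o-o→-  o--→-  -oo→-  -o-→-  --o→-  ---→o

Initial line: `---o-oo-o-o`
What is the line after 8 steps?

oo---------
---oooooooo
oo---------  (repeats step 1; period 2)
step 8: ---oooooooo

---oooooooo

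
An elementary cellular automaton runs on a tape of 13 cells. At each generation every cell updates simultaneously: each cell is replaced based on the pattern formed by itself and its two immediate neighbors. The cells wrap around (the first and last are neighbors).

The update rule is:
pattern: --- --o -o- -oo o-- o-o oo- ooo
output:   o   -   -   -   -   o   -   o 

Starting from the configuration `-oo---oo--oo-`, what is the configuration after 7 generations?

oo--o--oo----

generation 1: ----o--------
generation 2: ooo---ooooooo
generation 3: oo--o--oooooo
generation 4: o-------ooooo
generation 5: --ooooo--oooo
generation 6: ---ooo----oo-
generation 7: oo--o--oo----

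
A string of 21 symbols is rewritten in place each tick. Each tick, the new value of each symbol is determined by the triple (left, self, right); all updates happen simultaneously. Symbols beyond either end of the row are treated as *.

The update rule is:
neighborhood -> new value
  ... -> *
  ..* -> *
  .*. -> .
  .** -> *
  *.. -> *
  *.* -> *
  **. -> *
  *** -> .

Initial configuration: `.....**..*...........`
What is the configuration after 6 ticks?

........***..........

tick 1: *********.***********
tick 2: ........***..........
tick 3: *********.***********  (repeats tick 1; period 2)
tick 6: ........***..........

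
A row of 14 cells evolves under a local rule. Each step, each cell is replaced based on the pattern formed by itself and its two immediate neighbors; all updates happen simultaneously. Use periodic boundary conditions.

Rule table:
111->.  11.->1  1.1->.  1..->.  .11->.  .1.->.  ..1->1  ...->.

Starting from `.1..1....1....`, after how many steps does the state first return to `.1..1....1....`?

1..1....1.....
..1....1.....1
.1....1.....1.
1....1.....1..
....1.....1..1
...1.....1..1.
..1.....1..1..
.1.....1..1...
1.....1..1....
.....1..1....1
....1..1....1.
...1..1....1..
..1..1....1...
.1..1....1....

14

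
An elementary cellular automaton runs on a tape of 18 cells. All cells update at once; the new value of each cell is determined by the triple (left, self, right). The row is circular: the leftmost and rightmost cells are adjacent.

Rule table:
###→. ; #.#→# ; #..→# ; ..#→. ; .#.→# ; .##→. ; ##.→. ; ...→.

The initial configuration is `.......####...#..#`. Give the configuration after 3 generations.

.##..........#..##

#..........#..##.#
.#.........##...#.
.##..........#..##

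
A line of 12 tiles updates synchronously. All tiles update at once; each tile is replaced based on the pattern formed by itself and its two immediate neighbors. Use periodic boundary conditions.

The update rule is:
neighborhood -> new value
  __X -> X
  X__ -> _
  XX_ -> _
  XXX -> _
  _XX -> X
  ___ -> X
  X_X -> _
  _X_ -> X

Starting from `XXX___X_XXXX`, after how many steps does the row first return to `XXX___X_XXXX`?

____XXX_X___
XXXXX___X_XX
______XXX_X_
XXXXXXX___X_
X_______XXX_
X_XXXXXXX___
X_X_______XX
__X_XXXXXXX_
XXX_X_______
X___X_XXXXXX
__XXX_X_____
XXX___X_XXXX

12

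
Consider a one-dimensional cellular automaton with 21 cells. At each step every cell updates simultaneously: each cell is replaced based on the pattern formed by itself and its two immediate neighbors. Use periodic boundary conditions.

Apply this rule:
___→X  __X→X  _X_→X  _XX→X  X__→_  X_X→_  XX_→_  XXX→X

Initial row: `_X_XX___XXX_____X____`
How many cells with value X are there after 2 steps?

XX_X__XXXX__XXXXX_XXX
X__X_XXXX__XXXXX__XXX
count of X: 14

14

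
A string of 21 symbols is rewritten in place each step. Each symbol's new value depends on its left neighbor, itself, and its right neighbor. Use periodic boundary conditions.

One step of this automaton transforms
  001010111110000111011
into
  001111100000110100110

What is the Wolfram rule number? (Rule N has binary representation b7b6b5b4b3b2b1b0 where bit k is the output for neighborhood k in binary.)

45

position 7: 111 → 0  (bit 7 = 0)
position 10: 110 → 0  (bit 6 = 0)
position 3: 101 → 1  (bit 5 = 1)
position 0: 100 → 0  (bit 4 = 0)
position 6: 011 → 1  (bit 3 = 1)
position 2: 010 → 1  (bit 2 = 1)
position 1: 001 → 0  (bit 1 = 0)
position 12: 000 → 1  (bit 0 = 1)
bits b7..b0 = 00101101 = 45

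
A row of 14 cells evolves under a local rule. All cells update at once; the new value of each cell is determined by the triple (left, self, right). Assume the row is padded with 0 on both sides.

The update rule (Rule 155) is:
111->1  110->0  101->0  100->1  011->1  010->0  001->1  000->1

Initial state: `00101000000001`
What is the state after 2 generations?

10111111111101

11000111111110
10111111111101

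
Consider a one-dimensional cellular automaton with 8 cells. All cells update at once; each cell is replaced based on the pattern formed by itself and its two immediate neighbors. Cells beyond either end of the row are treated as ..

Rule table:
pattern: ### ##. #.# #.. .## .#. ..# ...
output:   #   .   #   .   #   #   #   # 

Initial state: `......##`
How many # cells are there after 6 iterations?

4

#######.
######..
#####..#
####..##
###..##.
##..##..
count of #: 4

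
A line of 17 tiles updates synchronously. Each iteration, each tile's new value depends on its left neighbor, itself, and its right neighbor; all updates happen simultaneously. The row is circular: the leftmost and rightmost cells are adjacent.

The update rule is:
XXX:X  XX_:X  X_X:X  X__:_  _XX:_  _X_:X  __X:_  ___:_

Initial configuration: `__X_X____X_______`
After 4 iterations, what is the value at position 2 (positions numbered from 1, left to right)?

_

__XXX____X_______
___XX____X_______
____X____X_______
____X____X_______
position 2 holds _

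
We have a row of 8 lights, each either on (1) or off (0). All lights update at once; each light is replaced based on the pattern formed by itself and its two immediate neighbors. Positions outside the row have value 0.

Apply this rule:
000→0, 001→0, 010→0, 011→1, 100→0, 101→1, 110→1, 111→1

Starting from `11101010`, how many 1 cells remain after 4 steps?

11110100
11111000
11111000  (fixed point — unchanged through step 4)
count of 1: 5

5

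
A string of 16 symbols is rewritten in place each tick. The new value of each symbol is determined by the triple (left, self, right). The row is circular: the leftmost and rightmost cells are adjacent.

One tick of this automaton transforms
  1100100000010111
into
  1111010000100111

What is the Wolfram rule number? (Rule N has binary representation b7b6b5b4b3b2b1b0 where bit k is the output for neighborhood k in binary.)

position 0: 111 → 1  (bit 7 = 1)
position 1: 110 → 1  (bit 6 = 1)
position 12: 101 → 0  (bit 5 = 0)
position 2: 100 → 1  (bit 4 = 1)
position 13: 011 → 1  (bit 3 = 1)
position 4: 010 → 0  (bit 2 = 0)
position 3: 001 → 1  (bit 1 = 1)
position 6: 000 → 0  (bit 0 = 0)
bits b7..b0 = 11011010 = 218

218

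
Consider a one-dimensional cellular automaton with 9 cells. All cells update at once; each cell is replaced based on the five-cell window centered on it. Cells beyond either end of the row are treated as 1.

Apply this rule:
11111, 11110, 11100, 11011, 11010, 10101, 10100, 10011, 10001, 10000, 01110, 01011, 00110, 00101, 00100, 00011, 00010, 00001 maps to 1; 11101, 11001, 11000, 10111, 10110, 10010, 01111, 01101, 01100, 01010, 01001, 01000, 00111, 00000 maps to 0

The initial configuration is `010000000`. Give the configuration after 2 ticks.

110100011
101101100

101101100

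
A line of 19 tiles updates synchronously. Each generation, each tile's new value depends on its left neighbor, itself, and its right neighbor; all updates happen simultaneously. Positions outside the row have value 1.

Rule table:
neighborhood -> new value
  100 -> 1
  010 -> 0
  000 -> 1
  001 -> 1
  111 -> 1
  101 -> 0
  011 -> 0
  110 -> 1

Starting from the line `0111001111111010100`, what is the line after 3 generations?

1100111101111111100

0011110111111000011
1101110011111111101
1100111101111111100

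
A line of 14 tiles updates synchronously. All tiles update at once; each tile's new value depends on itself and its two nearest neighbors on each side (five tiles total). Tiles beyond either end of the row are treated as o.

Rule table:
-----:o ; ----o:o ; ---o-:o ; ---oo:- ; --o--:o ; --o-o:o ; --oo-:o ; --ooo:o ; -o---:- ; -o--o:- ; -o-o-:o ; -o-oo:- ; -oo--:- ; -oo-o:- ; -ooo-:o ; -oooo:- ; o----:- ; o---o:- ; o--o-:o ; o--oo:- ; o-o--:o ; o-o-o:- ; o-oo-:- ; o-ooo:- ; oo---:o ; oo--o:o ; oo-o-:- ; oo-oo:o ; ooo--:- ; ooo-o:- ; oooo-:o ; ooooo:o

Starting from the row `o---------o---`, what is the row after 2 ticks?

-----ooooo-o--

-o-oooooooo---
-----ooooo-o--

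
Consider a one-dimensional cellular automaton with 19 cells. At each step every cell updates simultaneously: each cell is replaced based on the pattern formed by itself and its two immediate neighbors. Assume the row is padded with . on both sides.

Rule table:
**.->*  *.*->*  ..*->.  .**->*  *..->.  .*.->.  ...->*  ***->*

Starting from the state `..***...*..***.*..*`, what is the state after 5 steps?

.*****..***********

*.***.*....****....
.*****..**.****.***
.*****..***********
.*****..***********  (fixed point — unchanged through step 5)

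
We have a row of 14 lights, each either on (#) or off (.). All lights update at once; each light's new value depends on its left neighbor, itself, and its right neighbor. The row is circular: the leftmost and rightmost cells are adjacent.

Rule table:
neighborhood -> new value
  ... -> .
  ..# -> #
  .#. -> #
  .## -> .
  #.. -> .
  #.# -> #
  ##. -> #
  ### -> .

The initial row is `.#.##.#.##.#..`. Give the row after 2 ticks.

###.####.###..
..##...##..#.#

..##...##..#.#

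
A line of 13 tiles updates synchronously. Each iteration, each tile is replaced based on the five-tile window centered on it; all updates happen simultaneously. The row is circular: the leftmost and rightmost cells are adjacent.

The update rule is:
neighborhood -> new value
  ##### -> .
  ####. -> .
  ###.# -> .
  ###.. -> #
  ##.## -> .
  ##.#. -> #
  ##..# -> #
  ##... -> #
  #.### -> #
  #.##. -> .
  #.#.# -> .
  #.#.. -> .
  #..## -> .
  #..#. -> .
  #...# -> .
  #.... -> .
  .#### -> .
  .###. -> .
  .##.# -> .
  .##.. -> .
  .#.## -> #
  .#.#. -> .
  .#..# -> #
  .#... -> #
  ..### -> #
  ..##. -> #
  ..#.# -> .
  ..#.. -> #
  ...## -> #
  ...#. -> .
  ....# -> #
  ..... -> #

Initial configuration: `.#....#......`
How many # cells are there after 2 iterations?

iteration 1: .##.#.##.####
iteration 2: ...#.#...#...
count of #: 3

3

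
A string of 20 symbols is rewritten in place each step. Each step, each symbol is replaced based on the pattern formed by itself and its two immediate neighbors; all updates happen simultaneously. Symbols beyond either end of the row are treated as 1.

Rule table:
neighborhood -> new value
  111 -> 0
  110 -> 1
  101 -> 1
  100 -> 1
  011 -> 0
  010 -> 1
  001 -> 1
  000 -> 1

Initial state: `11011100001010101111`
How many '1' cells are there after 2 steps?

01100111111111110000
10111000000000011111
count of 1: 9

9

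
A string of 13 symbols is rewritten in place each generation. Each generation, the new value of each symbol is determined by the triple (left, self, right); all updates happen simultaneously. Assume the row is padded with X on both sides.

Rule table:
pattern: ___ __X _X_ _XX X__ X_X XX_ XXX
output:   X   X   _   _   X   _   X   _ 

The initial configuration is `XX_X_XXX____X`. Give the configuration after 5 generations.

_X_____XXXXX_
__XXXXX____X_
XX____XXXXX__
_XXXXX____XXX
_____XXXXX___

_____XXXXX___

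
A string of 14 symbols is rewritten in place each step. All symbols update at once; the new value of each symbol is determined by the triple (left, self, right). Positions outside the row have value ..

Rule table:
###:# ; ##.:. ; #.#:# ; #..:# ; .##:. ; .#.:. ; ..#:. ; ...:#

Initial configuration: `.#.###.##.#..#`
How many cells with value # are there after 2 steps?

..#.#.#..#.#..
#..#.#.#..#.##
count of #: 7

7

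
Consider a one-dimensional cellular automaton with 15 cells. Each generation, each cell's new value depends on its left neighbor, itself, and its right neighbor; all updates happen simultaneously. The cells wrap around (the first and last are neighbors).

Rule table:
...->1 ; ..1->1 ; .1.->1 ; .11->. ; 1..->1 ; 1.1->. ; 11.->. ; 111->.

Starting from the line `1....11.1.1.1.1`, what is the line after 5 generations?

.1111...1.1.1..
1....1111.1.111
.1111.....1....
1....1111111111
.1111..........

.1111..........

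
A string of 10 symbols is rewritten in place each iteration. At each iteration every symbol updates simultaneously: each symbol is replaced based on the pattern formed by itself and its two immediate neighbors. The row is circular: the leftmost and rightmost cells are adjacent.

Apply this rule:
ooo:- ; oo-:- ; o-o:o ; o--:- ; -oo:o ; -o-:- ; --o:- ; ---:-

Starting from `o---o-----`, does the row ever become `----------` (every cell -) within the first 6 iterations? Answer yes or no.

----------
all cells are - at iteration 1

yes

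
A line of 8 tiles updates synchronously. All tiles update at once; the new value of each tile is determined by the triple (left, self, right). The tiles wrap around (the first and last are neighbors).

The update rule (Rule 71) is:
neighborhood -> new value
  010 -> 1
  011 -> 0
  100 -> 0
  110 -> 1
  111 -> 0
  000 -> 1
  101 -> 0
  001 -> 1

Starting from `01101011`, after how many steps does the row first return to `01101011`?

00101001
01101011

2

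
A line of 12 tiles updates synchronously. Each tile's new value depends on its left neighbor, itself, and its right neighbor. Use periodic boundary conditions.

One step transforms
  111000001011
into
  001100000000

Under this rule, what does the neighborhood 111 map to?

At position 0 the neighborhood is 111; the next row has 0 there.

0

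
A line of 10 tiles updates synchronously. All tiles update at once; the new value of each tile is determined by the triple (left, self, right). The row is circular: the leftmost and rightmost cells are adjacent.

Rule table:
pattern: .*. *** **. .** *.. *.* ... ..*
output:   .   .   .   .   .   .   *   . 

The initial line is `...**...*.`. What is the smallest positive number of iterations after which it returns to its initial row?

2

**....*...
...**...*.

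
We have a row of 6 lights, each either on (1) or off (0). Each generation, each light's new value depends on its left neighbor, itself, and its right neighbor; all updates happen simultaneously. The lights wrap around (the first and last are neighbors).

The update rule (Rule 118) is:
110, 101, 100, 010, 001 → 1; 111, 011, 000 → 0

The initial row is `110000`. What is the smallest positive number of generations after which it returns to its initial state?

3

generation 1: 011001
generation 2: 101111
generation 3: 110000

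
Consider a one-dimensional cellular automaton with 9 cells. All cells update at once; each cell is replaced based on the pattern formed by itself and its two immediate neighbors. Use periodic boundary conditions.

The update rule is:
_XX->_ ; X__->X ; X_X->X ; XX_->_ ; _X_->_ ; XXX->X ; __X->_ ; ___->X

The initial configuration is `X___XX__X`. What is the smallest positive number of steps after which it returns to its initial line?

18

_XX___X__
___XX__XX
XX___X___
__XX__XX_
X___X___X
_XX__XX__
___X___XX
XX__XX___
__X___XX_
X__XX___X
_X___XX__
__XX___XX
X___XX___
_XX___XX_
___XX___X
XX___XX__
__XX___X_
X___XX__X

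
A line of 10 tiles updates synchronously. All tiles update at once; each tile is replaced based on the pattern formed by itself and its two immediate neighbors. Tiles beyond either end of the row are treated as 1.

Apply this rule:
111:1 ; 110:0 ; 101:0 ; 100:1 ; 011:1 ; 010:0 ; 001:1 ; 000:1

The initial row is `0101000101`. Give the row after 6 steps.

step 1: 0000111001
step 2: 1111110111
step 3: 1111100111
step 4: 1111011111
step 5: 1110011111
step 6: 1101111111

1101111111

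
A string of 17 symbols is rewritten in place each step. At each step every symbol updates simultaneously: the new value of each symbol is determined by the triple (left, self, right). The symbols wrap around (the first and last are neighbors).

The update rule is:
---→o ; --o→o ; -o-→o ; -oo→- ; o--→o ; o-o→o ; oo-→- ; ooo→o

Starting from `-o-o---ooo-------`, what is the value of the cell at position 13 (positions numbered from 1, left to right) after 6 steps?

o

ooooooo-o-ooooooo
oooooo-ooo-oooooo
ooooo-o-o-o-ooooo
oooo-ooooooo-oooo
ooo-o-ooooo-o-ooo
oo-ooo-ooo-ooo-oo
position 13 holds o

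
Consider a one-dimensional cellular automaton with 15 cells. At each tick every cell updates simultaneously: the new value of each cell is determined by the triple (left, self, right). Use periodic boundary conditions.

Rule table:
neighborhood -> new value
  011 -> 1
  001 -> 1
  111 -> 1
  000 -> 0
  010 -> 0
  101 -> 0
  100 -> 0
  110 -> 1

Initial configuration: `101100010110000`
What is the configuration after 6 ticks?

111101111110111

tick 1: 001100100110001
tick 2: 011101001110010
tick 3: 111100011110100
tick 4: 111100111110001
tick 5: 111101111110011
tick 6: 111101111110111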